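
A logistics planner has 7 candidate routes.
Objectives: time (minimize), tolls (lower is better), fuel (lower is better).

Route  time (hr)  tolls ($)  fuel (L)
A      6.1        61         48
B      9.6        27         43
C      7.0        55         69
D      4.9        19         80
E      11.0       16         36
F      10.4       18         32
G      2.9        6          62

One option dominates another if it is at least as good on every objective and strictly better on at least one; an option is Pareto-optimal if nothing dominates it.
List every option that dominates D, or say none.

G: time 2.9≤4.9, tolls 6≤19, fuel 62≤80 — dominates D.
Others (A, B, C, E, F) are each worse than D on at least one objective.

G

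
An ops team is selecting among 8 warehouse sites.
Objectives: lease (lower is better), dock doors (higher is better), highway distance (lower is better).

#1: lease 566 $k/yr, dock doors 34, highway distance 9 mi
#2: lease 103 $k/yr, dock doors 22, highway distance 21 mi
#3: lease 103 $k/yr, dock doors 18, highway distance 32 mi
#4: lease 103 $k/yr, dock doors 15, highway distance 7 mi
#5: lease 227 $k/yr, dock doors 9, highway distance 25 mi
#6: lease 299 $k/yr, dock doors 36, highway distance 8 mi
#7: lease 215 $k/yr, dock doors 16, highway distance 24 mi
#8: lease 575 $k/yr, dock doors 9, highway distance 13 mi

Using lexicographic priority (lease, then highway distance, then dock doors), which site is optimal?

#4

First minimize lease: best is 103, kept {#2, #3, #4}.
Then minimize highway distance: best is 7, kept {#4}.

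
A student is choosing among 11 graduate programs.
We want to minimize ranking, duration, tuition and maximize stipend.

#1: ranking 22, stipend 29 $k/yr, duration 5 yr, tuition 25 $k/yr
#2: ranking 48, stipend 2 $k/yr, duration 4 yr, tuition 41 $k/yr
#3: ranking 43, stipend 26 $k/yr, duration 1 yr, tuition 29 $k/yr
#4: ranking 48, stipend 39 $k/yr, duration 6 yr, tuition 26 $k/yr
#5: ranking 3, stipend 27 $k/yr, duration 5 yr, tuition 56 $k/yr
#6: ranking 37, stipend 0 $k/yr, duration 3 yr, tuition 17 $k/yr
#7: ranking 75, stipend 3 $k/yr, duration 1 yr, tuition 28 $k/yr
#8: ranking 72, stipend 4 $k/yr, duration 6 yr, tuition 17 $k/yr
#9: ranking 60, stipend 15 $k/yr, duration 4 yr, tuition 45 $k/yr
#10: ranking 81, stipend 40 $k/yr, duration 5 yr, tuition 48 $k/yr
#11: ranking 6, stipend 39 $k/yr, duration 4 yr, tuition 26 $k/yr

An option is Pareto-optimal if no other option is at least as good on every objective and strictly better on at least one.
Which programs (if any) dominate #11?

none

#1: worse on ranking (22 vs 6).
#2: worse on ranking (48 vs 6).
#3: worse on ranking (43 vs 6).
#4: worse on ranking (48 vs 6).
#5: worse on stipend (27 vs 39).
#6: worse on ranking (37 vs 6).
#7: worse on ranking (75 vs 6).
#8: worse on ranking (72 vs 6).
#9: worse on ranking (60 vs 6).
#10: worse on ranking (81 vs 6).
No option dominates #11.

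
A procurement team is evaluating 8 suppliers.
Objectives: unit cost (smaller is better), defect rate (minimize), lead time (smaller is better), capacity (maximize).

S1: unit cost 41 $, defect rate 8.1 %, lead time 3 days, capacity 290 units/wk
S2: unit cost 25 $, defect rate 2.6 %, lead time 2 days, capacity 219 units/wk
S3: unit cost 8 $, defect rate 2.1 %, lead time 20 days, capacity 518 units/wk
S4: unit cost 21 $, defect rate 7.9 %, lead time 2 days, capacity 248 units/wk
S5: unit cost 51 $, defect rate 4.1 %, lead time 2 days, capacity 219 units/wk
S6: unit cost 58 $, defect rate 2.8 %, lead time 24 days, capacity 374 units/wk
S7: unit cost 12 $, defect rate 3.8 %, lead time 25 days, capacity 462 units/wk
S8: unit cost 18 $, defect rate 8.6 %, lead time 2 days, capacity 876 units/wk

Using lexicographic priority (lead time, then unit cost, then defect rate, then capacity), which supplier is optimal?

S8

First minimize lead time: best is 2, kept {S2, S4, S5, S8}.
Then minimize unit cost: best is 18, kept {S8}.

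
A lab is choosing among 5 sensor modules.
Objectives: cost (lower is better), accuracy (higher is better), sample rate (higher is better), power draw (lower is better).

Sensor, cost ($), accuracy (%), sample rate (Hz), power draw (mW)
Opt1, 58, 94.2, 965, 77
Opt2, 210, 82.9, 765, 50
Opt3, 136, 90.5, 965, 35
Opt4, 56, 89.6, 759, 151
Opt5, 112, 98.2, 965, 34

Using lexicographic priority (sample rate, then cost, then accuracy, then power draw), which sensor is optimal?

First maximize sample rate: best is 965, kept {Opt1, Opt3, Opt5}.
Then minimize cost: best is 58, kept {Opt1}.

Opt1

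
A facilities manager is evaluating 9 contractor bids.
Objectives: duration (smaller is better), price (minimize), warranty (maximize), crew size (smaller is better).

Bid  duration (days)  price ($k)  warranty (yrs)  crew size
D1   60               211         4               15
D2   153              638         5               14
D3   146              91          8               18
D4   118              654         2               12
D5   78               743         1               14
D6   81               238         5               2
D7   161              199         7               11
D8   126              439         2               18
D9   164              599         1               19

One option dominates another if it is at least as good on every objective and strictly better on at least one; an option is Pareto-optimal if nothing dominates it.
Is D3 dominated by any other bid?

D1: worse on price (211 vs 91).
D2: worse on duration (153 vs 146).
D4: worse on price (654 vs 91).
D5: worse on price (743 vs 91).
D6: worse on price (238 vs 91).
D7: worse on duration (161 vs 146).
D8: worse on price (439 vs 91).
D9: worse on duration (164 vs 146).
No option is at least as good as D3 on every objective and strictly better on one.

No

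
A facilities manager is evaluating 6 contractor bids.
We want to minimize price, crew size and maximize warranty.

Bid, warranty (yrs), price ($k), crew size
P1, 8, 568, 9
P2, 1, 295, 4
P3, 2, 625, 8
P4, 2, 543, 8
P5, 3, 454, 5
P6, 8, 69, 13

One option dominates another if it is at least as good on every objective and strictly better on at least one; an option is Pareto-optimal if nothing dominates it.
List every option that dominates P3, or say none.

P4, P5

P4: warranty 2≥2, price 543≤625, crew size 8≤8 — dominates P3.
P5: warranty 3≥2, price 454≤625, crew size 5≤8 — dominates P3.
Others (P1, P2, P6) are each worse than P3 on at least one objective.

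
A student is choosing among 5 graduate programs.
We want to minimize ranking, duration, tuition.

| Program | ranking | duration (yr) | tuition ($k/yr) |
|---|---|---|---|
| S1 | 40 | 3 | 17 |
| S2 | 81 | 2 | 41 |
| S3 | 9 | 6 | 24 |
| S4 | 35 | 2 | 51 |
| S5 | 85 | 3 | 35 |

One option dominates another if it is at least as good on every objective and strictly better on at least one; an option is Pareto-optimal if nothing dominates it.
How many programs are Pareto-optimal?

4

S1: not dominated (best tuition).
S2: not dominated.
S3: not dominated (best ranking).
S4: not dominated.
S5: dominated by S1 (ranking 40≤85, duration 3≤3, tuition 17≤35).
Pareto-optimal: S1, S2, S3, S4 → 4.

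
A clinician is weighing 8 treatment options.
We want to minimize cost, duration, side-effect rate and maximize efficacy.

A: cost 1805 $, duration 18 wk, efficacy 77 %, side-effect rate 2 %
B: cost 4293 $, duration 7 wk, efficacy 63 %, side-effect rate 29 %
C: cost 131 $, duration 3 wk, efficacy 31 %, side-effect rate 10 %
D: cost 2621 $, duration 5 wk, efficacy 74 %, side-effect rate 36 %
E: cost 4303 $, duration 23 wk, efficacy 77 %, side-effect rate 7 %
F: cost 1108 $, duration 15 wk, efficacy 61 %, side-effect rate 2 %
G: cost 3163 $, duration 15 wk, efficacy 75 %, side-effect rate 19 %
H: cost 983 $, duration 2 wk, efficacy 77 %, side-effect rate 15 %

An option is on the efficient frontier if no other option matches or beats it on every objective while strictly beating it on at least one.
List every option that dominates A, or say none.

none

B: worse on cost (4293 vs 1805).
C: worse on efficacy (31 vs 77).
D: worse on cost (2621 vs 1805).
E: worse on cost (4303 vs 1805).
F: worse on efficacy (61 vs 77).
G: worse on cost (3163 vs 1805).
H: worse on side-effect rate (15 vs 2).
No option dominates A.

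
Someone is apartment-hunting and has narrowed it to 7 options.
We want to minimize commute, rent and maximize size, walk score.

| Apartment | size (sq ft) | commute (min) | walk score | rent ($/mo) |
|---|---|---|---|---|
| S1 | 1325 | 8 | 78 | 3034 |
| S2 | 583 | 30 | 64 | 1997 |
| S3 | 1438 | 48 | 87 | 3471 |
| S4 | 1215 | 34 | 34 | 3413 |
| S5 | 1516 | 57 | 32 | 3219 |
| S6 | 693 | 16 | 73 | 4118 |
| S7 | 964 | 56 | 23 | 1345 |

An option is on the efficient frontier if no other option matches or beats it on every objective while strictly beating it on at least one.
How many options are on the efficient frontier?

5

S1: not dominated (best commute).
S2: not dominated.
S3: not dominated (best walk score).
S4: dominated by S1 (size 1325≥1215, commute 8≤34, walk score 78≥34, rent 3034≤3413).
S5: not dominated (best size).
S6: dominated by S1 (size 1325≥693, commute 8≤16, walk score 78≥73, rent 3034≤4118).
S7: not dominated (best rent).
Pareto-optimal: S1, S2, S3, S5, S7 → 5.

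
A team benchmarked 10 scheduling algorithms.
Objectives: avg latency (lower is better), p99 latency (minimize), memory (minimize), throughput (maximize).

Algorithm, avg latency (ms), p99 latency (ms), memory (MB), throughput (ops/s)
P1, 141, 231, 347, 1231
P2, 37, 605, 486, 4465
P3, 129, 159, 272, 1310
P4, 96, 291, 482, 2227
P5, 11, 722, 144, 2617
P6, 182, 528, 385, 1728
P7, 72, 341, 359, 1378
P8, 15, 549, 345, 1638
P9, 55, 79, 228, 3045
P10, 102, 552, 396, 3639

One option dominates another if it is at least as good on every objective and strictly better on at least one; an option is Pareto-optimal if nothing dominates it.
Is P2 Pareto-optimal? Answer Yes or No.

Yes

P1: worse on avg latency (141 vs 37).
P3: worse on avg latency (129 vs 37).
P4: worse on avg latency (96 vs 37).
P5: worse on p99 latency (722 vs 605).
P6: worse on avg latency (182 vs 37).
P7: worse on avg latency (72 vs 37).
P8: worse on throughput (1638 vs 4465).
P9: worse on avg latency (55 vs 37).
P10: worse on avg latency (102 vs 37).
No option is at least as good as P2 on every objective and strictly better on one.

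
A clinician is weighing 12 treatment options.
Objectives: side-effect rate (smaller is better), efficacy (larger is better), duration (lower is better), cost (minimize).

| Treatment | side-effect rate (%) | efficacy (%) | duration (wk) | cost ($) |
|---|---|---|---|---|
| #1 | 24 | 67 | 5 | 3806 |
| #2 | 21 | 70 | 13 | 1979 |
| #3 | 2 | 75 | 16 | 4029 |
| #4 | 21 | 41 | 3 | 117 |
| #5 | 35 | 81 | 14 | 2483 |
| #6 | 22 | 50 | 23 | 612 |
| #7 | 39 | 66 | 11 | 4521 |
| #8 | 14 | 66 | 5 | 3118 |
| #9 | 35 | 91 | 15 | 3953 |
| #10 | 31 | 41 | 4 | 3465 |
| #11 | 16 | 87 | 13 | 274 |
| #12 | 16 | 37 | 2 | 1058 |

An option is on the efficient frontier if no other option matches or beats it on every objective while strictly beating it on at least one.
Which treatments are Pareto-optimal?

#1: not dominated.
#2: dominated by #11 (side-effect rate 16≤21, efficacy 87≥70, duration 13≤13, cost 274≤1979).
#3: not dominated (best side-effect rate).
#4: not dominated (best cost).
#5: dominated by #11 (side-effect rate 16≤35, efficacy 87≥81, duration 13≤14, cost 274≤2483).
#6: dominated by #11 (side-effect rate 16≤22, efficacy 87≥50, duration 13≤23, cost 274≤612).
#7: dominated by #1 (side-effect rate 24≤39, efficacy 67≥66, duration 5≤11, cost 3806≤4521).
#8: not dominated.
#9: not dominated (best efficacy).
#10: dominated by #4 (side-effect rate 21≤31, efficacy 41≥41, duration 3≤4, cost 117≤3465).
#11: not dominated.
#12: not dominated (best duration).

#1, #3, #4, #8, #9, #11, #12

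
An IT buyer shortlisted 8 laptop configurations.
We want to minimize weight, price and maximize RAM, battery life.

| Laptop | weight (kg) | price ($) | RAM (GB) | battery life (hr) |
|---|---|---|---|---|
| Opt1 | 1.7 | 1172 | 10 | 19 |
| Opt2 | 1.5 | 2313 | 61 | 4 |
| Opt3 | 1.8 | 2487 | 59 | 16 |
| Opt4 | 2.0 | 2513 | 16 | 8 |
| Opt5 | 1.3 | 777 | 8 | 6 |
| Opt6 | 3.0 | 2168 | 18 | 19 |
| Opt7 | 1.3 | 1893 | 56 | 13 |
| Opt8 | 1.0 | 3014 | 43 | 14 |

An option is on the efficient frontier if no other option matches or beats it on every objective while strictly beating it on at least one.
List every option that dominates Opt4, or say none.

Opt3, Opt7

Opt3: weight 1.8≤2.0, price 2487≤2513, RAM 59≥16, battery life 16≥8 — dominates Opt4.
Opt7: weight 1.3≤2.0, price 1893≤2513, RAM 56≥16, battery life 13≥8 — dominates Opt4.
Others (Opt1, Opt2, Opt5, Opt6, Opt8) are each worse than Opt4 on at least one objective.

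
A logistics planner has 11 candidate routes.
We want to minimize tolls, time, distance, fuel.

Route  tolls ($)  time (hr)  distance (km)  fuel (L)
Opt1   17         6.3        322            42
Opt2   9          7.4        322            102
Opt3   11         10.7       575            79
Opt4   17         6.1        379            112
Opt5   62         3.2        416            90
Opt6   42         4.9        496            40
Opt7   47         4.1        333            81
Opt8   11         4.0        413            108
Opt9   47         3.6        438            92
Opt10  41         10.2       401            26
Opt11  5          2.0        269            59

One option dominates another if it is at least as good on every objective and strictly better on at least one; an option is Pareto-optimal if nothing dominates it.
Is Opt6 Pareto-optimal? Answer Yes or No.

Opt1: worse on time (6.3 vs 4.9).
Opt2: worse on time (7.4 vs 4.9).
Opt3: worse on time (10.7 vs 4.9).
Opt4: worse on time (6.1 vs 4.9).
Opt5: worse on tolls (62 vs 42).
Opt7: worse on tolls (47 vs 42).
Opt8: worse on fuel (108 vs 40).
Opt9: worse on tolls (47 vs 42).
Opt10: worse on time (10.2 vs 4.9).
Opt11: worse on fuel (59 vs 40).
No option is at least as good as Opt6 on every objective and strictly better on one.

Yes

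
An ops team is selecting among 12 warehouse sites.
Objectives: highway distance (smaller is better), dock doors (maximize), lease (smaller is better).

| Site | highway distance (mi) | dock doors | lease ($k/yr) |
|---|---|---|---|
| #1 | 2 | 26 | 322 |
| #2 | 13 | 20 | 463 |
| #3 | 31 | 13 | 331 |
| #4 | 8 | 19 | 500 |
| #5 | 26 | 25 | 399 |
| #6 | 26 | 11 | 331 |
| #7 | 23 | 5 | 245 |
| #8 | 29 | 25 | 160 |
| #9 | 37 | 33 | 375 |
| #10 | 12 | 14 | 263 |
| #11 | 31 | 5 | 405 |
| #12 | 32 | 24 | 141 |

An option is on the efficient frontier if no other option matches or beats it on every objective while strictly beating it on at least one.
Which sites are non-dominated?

#1: not dominated (best highway distance).
#2: dominated by #1 (highway distance 2≤13, dock doors 26≥20, lease 322≤463).
#3: dominated by #1 (highway distance 2≤31, dock doors 26≥13, lease 322≤331).
#4: dominated by #1 (highway distance 2≤8, dock doors 26≥19, lease 322≤500).
#5: dominated by #1 (highway distance 2≤26, dock doors 26≥25, lease 322≤399).
#6: dominated by #1 (highway distance 2≤26, dock doors 26≥11, lease 322≤331).
#7: not dominated.
#8: not dominated.
#9: not dominated (best dock doors).
#10: not dominated.
#11: dominated by #1 (highway distance 2≤31, dock doors 26≥5, lease 322≤405).
#12: not dominated (best lease).

#1, #7, #8, #9, #10, #12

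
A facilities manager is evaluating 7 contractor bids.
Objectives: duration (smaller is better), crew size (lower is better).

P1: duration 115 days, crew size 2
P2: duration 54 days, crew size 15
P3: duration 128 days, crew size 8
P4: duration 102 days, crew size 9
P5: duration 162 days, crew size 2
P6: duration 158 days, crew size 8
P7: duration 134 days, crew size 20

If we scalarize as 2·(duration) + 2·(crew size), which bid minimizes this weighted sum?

P1: 2·115 + 2·2 = 234
P2: 2·54 + 2·15 = 138
P3: 2·128 + 2·8 = 272
P4: 2·102 + 2·9 = 222
P5: 2·162 + 2·2 = 328
P6: 2·158 + 2·8 = 332
P7: 2·134 + 2·20 = 308
Lowest: P2 at 138.

P2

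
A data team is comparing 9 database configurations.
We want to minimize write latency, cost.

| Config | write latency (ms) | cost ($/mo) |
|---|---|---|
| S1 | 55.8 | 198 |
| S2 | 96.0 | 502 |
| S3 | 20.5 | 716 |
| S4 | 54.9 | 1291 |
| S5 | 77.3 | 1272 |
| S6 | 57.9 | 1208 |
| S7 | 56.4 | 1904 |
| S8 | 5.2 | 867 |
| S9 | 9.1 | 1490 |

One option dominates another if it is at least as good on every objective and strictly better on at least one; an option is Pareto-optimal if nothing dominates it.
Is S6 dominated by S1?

S1 vs S6: write latency 55.8≤57.9, cost 198≤1208 — S1 is at least as good on every objective with at least one strict improvement.

Yes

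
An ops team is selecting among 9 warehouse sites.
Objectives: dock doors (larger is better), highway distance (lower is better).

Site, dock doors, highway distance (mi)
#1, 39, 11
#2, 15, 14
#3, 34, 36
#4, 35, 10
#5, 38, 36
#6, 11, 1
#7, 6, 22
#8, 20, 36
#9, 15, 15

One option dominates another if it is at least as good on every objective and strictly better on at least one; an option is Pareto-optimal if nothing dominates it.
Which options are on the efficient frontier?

#1: not dominated (best dock doors).
#2: dominated by #1 (dock doors 39≥15, highway distance 11≤14).
#3: dominated by #1 (dock doors 39≥34, highway distance 11≤36).
#4: not dominated.
#5: dominated by #1 (dock doors 39≥38, highway distance 11≤36).
#6: not dominated (best highway distance).
#7: dominated by #1 (dock doors 39≥6, highway distance 11≤22).
#8: dominated by #1 (dock doors 39≥20, highway distance 11≤36).
#9: dominated by #1 (dock doors 39≥15, highway distance 11≤15).

#1, #4, #6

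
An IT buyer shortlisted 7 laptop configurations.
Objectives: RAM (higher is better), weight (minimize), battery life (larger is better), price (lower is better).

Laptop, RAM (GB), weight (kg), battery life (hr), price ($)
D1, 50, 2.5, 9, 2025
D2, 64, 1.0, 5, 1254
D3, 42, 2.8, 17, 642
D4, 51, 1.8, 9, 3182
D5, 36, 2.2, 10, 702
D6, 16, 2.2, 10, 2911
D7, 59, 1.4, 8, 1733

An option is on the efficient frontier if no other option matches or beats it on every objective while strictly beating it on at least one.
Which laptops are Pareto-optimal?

D1, D2, D3, D4, D5, D7

D1: not dominated.
D2: not dominated (best RAM).
D3: not dominated (best battery life).
D4: not dominated.
D5: not dominated.
D6: dominated by D5 (RAM 36≥16, weight 2.2≤2.2, battery life 10≥10, price 702≤2911).
D7: not dominated.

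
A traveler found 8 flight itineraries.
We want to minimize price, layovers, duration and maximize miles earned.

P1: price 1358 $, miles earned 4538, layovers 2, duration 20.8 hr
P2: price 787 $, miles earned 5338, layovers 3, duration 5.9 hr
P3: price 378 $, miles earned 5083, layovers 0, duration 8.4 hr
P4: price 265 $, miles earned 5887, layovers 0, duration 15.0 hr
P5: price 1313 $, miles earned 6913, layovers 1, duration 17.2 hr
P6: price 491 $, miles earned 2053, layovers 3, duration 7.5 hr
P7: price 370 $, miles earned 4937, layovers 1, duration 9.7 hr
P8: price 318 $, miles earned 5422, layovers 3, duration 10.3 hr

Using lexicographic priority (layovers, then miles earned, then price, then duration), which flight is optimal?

P4

First minimize layovers: best is 0, kept {P3, P4}.
Then maximize miles earned: best is 5887, kept {P4}.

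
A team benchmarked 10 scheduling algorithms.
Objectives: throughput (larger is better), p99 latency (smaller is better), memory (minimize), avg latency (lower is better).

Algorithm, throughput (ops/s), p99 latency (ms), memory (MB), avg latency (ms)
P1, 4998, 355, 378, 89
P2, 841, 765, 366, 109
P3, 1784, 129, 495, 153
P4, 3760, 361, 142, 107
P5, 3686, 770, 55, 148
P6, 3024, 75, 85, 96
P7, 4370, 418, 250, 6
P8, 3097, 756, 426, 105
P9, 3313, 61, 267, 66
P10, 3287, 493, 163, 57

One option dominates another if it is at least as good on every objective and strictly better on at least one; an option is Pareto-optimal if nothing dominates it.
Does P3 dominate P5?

P3 vs P5: P3 is worse on throughput (1784 vs 3686), so it does not dominate P5.

No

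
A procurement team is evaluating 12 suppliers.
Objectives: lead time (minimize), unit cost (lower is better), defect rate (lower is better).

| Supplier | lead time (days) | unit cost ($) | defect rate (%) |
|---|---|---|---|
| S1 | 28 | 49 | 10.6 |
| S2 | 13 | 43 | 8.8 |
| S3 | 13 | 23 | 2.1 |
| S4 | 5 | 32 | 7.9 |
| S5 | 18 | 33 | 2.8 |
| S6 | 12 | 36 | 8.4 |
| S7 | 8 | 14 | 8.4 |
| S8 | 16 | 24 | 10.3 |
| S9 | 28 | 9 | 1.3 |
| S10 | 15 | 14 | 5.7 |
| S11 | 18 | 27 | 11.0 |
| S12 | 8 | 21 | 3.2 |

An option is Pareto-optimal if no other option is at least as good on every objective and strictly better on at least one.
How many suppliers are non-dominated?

S1: dominated by S2 (lead time 13≤28, unit cost 43≤49, defect rate 8.8≤10.6).
S2: dominated by S3 (lead time 13≤13, unit cost 23≤43, defect rate 2.1≤8.8).
S3: not dominated.
S4: not dominated (best lead time).
S5: dominated by S3 (lead time 13≤18, unit cost 23≤33, defect rate 2.1≤2.8).
S6: dominated by S4 (lead time 5≤12, unit cost 32≤36, defect rate 7.9≤8.4).
S7: not dominated.
S8: dominated by S3 (lead time 13≤16, unit cost 23≤24, defect rate 2.1≤10.3).
S9: not dominated (best unit cost).
S10: not dominated.
S11: dominated by S3 (lead time 13≤18, unit cost 23≤27, defect rate 2.1≤11.0).
S12: not dominated.
Pareto-optimal: S3, S4, S7, S9, S10, S12 → 6.

6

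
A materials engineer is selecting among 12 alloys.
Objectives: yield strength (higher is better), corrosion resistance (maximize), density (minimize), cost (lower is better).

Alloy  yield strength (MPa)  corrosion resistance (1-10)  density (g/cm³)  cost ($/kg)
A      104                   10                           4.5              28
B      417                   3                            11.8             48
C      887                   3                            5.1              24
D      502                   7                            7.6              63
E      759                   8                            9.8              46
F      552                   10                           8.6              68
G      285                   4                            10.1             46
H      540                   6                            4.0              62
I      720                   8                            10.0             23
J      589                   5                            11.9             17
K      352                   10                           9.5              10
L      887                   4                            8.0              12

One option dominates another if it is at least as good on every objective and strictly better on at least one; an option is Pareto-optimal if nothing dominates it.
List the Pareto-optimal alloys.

A: not dominated.
B: dominated by C (yield strength 887≥417, corrosion resistance 3≥3, density 5.1≤11.8, cost 24≤48).
C: not dominated.
D: not dominated.
E: not dominated.
F: not dominated.
G: dominated by E (yield strength 759≥285, corrosion resistance 8≥4, density 9.8≤10.1, cost 46≤46).
H: not dominated (best density).
I: not dominated.
J: not dominated.
K: not dominated (best cost).
L: not dominated.

A, C, D, E, F, H, I, J, K, L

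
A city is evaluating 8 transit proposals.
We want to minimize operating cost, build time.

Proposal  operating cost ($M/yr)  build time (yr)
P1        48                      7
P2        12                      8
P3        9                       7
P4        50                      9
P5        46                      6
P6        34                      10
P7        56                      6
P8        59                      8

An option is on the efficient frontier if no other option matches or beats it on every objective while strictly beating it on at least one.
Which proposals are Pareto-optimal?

P1: dominated by P3 (operating cost 9≤48, build time 7≤7).
P2: dominated by P3 (operating cost 9≤12, build time 7≤8).
P3: not dominated (best operating cost).
P4: dominated by P1 (operating cost 48≤50, build time 7≤9).
P5: not dominated.
P6: dominated by P2 (operating cost 12≤34, build time 8≤10).
P7: dominated by P5 (operating cost 46≤56, build time 6≤6).
P8: dominated by P1 (operating cost 48≤59, build time 7≤8).

P3, P5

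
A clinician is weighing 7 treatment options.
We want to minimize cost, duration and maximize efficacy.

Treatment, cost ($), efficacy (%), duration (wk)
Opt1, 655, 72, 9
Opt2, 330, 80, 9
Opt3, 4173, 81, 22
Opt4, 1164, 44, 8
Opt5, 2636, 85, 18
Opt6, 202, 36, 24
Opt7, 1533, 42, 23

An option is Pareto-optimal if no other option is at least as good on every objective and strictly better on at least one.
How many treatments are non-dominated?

Opt1: dominated by Opt2 (cost 330≤655, efficacy 80≥72, duration 9≤9).
Opt2: not dominated.
Opt3: dominated by Opt5 (cost 2636≤4173, efficacy 85≥81, duration 18≤22).
Opt4: not dominated (best duration).
Opt5: not dominated (best efficacy).
Opt6: not dominated (best cost).
Opt7: dominated by Opt1 (cost 655≤1533, efficacy 72≥42, duration 9≤23).
Pareto-optimal: Opt2, Opt4, Opt5, Opt6 → 4.

4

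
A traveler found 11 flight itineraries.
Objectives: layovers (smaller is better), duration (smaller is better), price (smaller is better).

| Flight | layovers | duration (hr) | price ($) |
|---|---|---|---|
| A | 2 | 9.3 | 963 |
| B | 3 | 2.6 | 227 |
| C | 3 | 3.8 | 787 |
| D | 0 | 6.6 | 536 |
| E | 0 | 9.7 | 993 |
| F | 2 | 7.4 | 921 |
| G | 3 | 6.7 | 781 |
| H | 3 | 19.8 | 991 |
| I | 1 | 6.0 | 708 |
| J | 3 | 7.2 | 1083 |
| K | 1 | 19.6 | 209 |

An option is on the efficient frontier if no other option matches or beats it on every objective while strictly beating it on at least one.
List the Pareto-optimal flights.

B, D, I, K

A: dominated by D (layovers 0≤2, duration 6.6≤9.3, price 536≤963).
B: not dominated (best duration).
C: dominated by B (layovers 3≤3, duration 2.6≤3.8, price 227≤787).
D: not dominated.
E: dominated by D (layovers 0≤0, duration 6.6≤9.7, price 536≤993).
F: dominated by D (layovers 0≤2, duration 6.6≤7.4, price 536≤921).
G: dominated by B (layovers 3≤3, duration 2.6≤6.7, price 227≤781).
H: dominated by A (layovers 2≤3, duration 9.3≤19.8, price 963≤991).
I: not dominated.
J: dominated by B (layovers 3≤3, duration 2.6≤7.2, price 227≤1083).
K: not dominated (best price).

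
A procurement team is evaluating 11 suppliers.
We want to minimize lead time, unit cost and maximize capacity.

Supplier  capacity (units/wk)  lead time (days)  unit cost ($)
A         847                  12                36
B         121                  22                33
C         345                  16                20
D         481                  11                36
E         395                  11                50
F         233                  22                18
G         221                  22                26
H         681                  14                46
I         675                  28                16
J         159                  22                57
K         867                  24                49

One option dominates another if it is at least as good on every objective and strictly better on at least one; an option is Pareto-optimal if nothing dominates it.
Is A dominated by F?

F vs A: F is worse on capacity (233 vs 847), so it does not dominate A.

No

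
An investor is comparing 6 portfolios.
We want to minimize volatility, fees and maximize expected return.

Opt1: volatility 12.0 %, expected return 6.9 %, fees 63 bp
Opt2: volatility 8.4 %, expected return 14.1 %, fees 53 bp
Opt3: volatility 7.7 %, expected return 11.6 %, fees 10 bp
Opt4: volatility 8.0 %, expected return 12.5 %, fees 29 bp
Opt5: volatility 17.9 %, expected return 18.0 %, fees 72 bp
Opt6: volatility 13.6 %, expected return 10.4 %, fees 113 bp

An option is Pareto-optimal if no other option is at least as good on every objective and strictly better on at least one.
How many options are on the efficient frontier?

Opt1: dominated by Opt2 (volatility 8.4≤12.0, expected return 14.1≥6.9, fees 53≤63).
Opt2: not dominated.
Opt3: not dominated (best volatility).
Opt4: not dominated.
Opt5: not dominated (best expected return).
Opt6: dominated by Opt2 (volatility 8.4≤13.6, expected return 14.1≥10.4, fees 53≤113).
Pareto-optimal: Opt2, Opt3, Opt4, Opt5 → 4.

4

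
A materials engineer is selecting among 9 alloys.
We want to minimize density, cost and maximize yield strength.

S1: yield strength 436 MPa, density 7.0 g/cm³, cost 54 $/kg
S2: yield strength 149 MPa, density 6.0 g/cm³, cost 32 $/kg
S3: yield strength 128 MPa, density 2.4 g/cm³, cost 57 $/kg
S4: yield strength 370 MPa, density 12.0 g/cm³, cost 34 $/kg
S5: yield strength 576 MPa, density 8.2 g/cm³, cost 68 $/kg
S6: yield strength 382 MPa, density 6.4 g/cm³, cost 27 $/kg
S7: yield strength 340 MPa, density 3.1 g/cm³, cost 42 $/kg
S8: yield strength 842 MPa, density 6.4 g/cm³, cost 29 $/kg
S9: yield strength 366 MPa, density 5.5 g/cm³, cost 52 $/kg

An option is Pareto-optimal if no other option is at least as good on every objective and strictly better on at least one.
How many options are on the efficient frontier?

S1: dominated by S8 (yield strength 842≥436, density 6.4≤7.0, cost 29≤54).
S2: not dominated.
S3: not dominated (best density).
S4: dominated by S6 (yield strength 382≥370, density 6.4≤12.0, cost 27≤34).
S5: dominated by S8 (yield strength 842≥576, density 6.4≤8.2, cost 29≤68).
S6: not dominated (best cost).
S7: not dominated.
S8: not dominated (best yield strength).
S9: not dominated.
Pareto-optimal: S2, S3, S6, S7, S8, S9 → 6.

6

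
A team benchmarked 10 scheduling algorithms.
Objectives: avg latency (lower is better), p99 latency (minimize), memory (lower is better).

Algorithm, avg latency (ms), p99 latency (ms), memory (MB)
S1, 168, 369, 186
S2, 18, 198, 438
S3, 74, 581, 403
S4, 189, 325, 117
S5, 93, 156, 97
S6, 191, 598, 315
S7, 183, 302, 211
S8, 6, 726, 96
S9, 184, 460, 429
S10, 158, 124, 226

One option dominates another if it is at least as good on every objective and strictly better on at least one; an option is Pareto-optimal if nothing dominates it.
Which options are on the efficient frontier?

S2, S3, S5, S8, S10

S1: dominated by S5 (avg latency 93≤168, p99 latency 156≤369, memory 97≤186).
S2: not dominated.
S3: not dominated.
S4: dominated by S5 (avg latency 93≤189, p99 latency 156≤325, memory 97≤117).
S5: not dominated.
S6: dominated by S1 (avg latency 168≤191, p99 latency 369≤598, memory 186≤315).
S7: dominated by S5 (avg latency 93≤183, p99 latency 156≤302, memory 97≤211).
S8: not dominated (best avg latency).
S9: dominated by S1 (avg latency 168≤184, p99 latency 369≤460, memory 186≤429).
S10: not dominated (best p99 latency).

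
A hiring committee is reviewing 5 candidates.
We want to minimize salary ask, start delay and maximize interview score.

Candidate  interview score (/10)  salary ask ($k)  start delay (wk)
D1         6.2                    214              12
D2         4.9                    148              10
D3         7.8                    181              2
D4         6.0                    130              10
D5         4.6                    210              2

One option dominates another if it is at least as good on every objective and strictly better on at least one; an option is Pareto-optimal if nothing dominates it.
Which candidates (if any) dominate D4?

D1: worse on salary ask (214 vs 130).
D2: worse on interview score (4.9 vs 6.0).
D3: worse on salary ask (181 vs 130).
D5: worse on interview score (4.6 vs 6.0).
No option dominates D4.

none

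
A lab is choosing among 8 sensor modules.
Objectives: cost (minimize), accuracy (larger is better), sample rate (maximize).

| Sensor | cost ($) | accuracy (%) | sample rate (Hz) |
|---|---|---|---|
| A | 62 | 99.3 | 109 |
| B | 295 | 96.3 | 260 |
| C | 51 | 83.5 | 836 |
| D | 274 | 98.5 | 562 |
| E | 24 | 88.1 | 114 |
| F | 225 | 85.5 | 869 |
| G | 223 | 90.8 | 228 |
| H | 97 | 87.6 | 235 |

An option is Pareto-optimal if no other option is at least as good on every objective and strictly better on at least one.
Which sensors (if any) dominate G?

A: worse on sample rate (109 vs 228).
B: worse on cost (295 vs 223).
C: worse on accuracy (83.5 vs 90.8).
D: worse on cost (274 vs 223).
E: worse on accuracy (88.1 vs 90.8).
F: worse on cost (225 vs 223).
H: worse on accuracy (87.6 vs 90.8).
No option dominates G.

none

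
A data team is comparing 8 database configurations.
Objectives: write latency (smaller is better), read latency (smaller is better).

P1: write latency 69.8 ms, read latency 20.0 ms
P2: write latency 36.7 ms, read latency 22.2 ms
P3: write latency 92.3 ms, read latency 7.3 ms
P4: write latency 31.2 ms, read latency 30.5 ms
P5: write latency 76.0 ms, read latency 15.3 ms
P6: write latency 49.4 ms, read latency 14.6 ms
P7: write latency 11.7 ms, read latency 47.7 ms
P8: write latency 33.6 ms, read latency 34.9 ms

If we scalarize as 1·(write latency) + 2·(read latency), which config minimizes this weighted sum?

P1: 1·69.8 + 2·20.0 = 109.8
P2: 1·36.7 + 2·22.2 = 81.1
P3: 1·92.3 + 2·7.3 = 106.9
P4: 1·31.2 + 2·30.5 = 92.2
P5: 1·76.0 + 2·15.3 = 106.6
P6: 1·49.4 + 2·14.6 = 78.6
P7: 1·11.7 + 2·47.7 = 107.1
P8: 1·33.6 + 2·34.9 = 103.4
Lowest: P6 at 78.6.

P6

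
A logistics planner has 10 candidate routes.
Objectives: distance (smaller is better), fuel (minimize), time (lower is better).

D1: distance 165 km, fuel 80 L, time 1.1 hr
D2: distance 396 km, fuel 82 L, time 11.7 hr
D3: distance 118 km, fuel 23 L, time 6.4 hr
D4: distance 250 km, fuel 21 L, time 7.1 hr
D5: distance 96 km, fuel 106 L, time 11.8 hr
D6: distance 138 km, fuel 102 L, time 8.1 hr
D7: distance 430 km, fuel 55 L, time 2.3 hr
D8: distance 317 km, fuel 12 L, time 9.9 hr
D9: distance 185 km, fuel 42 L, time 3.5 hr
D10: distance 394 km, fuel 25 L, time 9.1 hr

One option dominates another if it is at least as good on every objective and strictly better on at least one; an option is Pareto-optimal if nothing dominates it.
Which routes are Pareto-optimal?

D1, D3, D4, D5, D7, D8, D9

D1: not dominated (best time).
D2: dominated by D1 (distance 165≤396, fuel 80≤82, time 1.1≤11.7).
D3: not dominated.
D4: not dominated.
D5: not dominated (best distance).
D6: dominated by D3 (distance 118≤138, fuel 23≤102, time 6.4≤8.1).
D7: not dominated.
D8: not dominated (best fuel).
D9: not dominated.
D10: dominated by D3 (distance 118≤394, fuel 23≤25, time 6.4≤9.1).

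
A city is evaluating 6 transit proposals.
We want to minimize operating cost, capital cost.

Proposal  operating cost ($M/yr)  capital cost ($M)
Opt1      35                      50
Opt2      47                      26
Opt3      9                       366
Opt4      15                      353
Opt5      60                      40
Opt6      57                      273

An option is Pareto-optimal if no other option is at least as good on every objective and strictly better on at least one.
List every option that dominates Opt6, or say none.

Opt1, Opt2

Opt1: operating cost 35≤57, capital cost 50≤273 — dominates Opt6.
Opt2: operating cost 47≤57, capital cost 26≤273 — dominates Opt6.
Others (Opt3, Opt4, Opt5) are each worse than Opt6 on at least one objective.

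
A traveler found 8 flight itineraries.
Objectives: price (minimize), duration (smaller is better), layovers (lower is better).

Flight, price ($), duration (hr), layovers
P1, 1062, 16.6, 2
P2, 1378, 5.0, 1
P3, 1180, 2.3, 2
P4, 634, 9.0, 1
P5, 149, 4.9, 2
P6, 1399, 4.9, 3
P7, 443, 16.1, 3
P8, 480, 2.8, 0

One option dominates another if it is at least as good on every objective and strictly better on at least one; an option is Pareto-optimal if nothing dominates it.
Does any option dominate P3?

No

P1: worse on duration (16.6 vs 2.3).
P2: worse on price (1378 vs 1180).
P4: worse on duration (9.0 vs 2.3).
P5: worse on duration (4.9 vs 2.3).
P6: worse on price (1399 vs 1180).
P7: worse on duration (16.1 vs 2.3).
P8: worse on duration (2.8 vs 2.3).
No option is at least as good as P3 on every objective and strictly better on one.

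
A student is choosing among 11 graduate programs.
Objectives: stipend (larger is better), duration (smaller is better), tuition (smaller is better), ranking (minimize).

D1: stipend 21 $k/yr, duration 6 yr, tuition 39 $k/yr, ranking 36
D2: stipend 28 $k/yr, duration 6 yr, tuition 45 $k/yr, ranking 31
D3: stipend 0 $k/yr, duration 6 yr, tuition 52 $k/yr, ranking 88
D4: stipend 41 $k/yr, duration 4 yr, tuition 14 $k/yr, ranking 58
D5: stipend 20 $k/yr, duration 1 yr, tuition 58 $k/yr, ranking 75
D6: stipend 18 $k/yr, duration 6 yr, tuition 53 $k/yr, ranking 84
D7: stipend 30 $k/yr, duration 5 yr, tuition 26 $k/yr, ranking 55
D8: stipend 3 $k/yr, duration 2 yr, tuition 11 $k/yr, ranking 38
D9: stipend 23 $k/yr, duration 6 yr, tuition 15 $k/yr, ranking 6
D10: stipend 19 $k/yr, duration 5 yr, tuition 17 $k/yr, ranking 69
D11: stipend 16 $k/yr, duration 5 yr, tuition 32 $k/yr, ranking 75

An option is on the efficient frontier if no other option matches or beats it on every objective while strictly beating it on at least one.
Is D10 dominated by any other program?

Yes

D4 vs D10: stipend 41≥19, duration 4≤5, tuition 14≤17, ranking 58≤69 — D4 is at least as good on every objective and strictly better on at least one, so D4 dominates D10.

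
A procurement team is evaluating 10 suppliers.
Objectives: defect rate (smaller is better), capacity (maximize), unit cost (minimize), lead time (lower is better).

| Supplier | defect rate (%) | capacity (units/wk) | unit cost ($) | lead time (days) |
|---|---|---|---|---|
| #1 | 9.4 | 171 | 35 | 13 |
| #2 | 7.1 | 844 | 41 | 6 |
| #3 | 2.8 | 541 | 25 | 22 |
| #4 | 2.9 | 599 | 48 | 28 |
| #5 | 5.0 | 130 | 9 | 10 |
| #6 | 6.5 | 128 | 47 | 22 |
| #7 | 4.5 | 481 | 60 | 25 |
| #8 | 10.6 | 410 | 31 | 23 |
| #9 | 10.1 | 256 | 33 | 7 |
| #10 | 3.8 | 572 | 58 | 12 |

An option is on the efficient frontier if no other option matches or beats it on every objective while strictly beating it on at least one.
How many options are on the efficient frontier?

#1: not dominated.
#2: not dominated (best capacity).
#3: not dominated (best defect rate).
#4: not dominated.
#5: not dominated (best unit cost).
#6: dominated by #3 (defect rate 2.8≤6.5, capacity 541≥128, unit cost 25≤47, lead time 22≤22).
#7: dominated by #3 (defect rate 2.8≤4.5, capacity 541≥481, unit cost 25≤60, lead time 22≤25).
#8: dominated by #3 (defect rate 2.8≤10.6, capacity 541≥410, unit cost 25≤31, lead time 22≤23).
#9: not dominated.
#10: not dominated.
Pareto-optimal: #1, #2, #3, #4, #5, #9, #10 → 7.

7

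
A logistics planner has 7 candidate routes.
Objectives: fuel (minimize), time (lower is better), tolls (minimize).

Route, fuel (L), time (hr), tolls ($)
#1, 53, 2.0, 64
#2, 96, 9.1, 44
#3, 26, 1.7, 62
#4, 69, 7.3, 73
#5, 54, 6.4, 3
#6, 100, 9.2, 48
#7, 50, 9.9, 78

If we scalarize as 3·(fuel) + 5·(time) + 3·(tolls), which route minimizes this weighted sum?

#5

#1: 3·53 + 5·2.0 + 3·64 = 361.0
#2: 3·96 + 5·9.1 + 3·44 = 465.5
#3: 3·26 + 5·1.7 + 3·62 = 272.5
#4: 3·69 + 5·7.3 + 3·73 = 462.5
#5: 3·54 + 5·6.4 + 3·3 = 203.0
#6: 3·100 + 5·9.2 + 3·48 = 490.0
#7: 3·50 + 5·9.9 + 3·78 = 433.5
Lowest: #5 at 203.0.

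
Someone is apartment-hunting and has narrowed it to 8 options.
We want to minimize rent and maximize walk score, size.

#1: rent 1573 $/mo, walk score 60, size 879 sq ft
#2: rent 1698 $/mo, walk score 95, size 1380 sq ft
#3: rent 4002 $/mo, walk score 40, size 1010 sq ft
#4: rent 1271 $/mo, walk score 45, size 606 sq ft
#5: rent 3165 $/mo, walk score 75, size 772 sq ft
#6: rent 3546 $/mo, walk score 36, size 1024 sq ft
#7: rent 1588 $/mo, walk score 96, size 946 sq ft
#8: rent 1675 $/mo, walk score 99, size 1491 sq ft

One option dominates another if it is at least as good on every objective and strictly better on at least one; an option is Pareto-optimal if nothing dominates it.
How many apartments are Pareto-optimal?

#1: not dominated.
#2: dominated by #8 (rent 1675≤1698, walk score 99≥95, size 1491≥1380).
#3: dominated by #2 (rent 1698≤4002, walk score 95≥40, size 1380≥1010).
#4: not dominated (best rent).
#5: dominated by #2 (rent 1698≤3165, walk score 95≥75, size 1380≥772).
#6: dominated by #2 (rent 1698≤3546, walk score 95≥36, size 1380≥1024).
#7: not dominated.
#8: not dominated (best walk score).
Pareto-optimal: #1, #4, #7, #8 → 4.

4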